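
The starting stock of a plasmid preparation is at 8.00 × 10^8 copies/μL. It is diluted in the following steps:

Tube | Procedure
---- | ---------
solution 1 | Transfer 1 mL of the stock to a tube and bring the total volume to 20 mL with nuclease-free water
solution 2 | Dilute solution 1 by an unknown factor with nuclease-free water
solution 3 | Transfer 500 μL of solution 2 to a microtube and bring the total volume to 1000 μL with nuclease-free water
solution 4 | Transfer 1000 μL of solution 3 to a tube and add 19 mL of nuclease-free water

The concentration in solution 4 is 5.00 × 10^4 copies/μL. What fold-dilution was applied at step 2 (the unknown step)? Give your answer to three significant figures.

Step 1: 1 mL brought to 20 mL → factor 20/1 = 20
Step 2: unknown factor x
Step 3: 500 μL brought to 1000 μL → factor 1000/500 = 2
Step 4: 1000 μL + 19 mL = 20000 μL total → factor 20000/1000 = 20
Product of known-step factors = 800
Overall factor = 8.00 × 10^8 copies/μL / (5.00 × 10^4 copies/μL) = 16000
x = 16000 / 800 = 20.0

20.0-fold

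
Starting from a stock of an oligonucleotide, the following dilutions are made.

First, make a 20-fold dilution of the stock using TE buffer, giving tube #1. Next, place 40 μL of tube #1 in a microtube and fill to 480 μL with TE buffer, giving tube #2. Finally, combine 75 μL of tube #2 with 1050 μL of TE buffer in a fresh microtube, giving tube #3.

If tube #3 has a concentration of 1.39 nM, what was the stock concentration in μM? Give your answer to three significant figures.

5.00 μM

Step 1: 20-fold → factor 20
Step 2: 40 μL brought to 480 μL → factor 480/40 = 12
Step 3: 75 μL + 1050 μL = 1125 μL total → factor 1125/75 = 15
Overall dilution factor = 20 × 12 × 15 = 3600
Stock = 1.39 nM × 3600 = 5004 nM = 5.00 μM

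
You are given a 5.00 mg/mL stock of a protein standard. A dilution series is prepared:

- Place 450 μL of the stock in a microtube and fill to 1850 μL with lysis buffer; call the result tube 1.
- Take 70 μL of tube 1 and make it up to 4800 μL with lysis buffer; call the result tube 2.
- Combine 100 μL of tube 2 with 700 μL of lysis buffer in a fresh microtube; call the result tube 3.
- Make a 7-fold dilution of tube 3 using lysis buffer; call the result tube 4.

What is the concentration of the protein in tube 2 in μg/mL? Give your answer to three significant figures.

Step 1: 450 μL brought to 1850 μL → factor 1850/450 = 4.1111
Step 2: 70 μL brought to 4800 μL → factor 4800/70 = 68.571
Dilution factor through tube 2 = 4.1111 × 68.571 = 281.9
[tube 2] = 5.00 mg/mL / 281.9 = 0.01774 mg/mL = 17.7 μg/mL

17.7 μg/mL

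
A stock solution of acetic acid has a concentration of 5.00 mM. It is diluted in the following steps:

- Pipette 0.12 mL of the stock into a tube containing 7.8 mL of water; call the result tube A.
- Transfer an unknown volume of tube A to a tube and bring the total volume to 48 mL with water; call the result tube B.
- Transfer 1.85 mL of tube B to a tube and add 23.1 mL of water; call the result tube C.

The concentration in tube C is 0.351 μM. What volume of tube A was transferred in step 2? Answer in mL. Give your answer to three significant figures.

3.00 mL

Step 1: 0.12 mL + 7.8 mL = 7.92 mL total → factor 7.92/0.12 = 66
Step 2: v brought to 48 mL → factor = 48 mL/v
Step 3: 1.85 mL + 23.1 mL = 24.95 mL total → factor 24.95/1.85 = 13.486
Product of known-step factors = 890.11
Overall factor = 5.00 mM / (0.351 μM) = 14245
Step-2 factor = 14245 / 890.11 = 16.004
v = 48 mL / 16.004 = 3.00 mL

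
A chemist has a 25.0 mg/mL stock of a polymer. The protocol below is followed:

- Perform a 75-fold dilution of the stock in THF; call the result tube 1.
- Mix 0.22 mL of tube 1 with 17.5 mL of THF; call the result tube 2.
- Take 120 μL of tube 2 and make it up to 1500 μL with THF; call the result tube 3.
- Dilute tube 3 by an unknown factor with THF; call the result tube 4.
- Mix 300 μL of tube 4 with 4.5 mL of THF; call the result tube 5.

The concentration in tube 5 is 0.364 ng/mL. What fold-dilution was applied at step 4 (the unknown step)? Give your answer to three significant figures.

56.8-fold

Step 1: 75-fold → factor 75
Step 2: 0.22 mL + 17.5 mL = 17.72 mL total → factor 17.72/0.22 = 80.545
Step 3: 120 μL brought to 1500 μL → factor 1500/120 = 12.5
Step 4: unknown factor x
Step 5: 300 μL + 4.5 mL = 4800 μL total → factor 4800/300 = 16
Product of known-step factors = 1.2082 × 10^6
Overall factor = 25.0 mg/mL / (0.364 ng/mL) = 6.8681 × 10^7
x = 6.8681 × 10^7 / 1.2082 × 10^6 = 56.8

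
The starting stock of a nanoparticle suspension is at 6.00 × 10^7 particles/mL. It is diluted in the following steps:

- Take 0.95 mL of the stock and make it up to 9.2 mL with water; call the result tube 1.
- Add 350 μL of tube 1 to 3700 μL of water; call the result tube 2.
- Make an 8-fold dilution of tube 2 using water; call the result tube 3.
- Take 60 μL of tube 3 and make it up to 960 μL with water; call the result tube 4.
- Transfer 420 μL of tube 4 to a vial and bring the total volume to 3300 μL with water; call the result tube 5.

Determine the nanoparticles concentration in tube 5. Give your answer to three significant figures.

532 particles/mL

Step 1: 0.95 mL brought to 9.2 mL → factor 9.2/0.95 = 9.6842
Step 2: 350 μL + 3700 μL = 4050 μL total → factor 4050/350 = 11.571
Step 3: 8-fold → factor 8
Step 4: 60 μL brought to 960 μL → factor 960/60 = 16
Step 5: 420 μL brought to 3300 μL → factor 3300/420 = 7.8571
Overall dilution factor = 9.6842 × 11.571 × 8 × 16 × 7.8571 = 1.127 × 10^5
Final = 6.00 × 10^7 particles/mL / 1.127 × 10^5 = 532 particles/mL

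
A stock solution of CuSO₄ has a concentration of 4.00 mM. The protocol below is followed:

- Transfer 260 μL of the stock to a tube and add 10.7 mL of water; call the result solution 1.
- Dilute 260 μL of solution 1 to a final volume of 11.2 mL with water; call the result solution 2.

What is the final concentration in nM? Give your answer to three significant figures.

2.20 × 10^3 nM

Step 1: 260 μL + 10.7 mL = 10960 μL total → factor 10960/260 = 42.154
Step 2: 260 μL brought to 11.2 mL → factor 11200/260 = 43.077
Overall dilution factor = 42.154 × 43.077 = 1815.9
Final = 4.00 mM / 1815.9 = 0.002203 mM = 2.20 × 10^3 nM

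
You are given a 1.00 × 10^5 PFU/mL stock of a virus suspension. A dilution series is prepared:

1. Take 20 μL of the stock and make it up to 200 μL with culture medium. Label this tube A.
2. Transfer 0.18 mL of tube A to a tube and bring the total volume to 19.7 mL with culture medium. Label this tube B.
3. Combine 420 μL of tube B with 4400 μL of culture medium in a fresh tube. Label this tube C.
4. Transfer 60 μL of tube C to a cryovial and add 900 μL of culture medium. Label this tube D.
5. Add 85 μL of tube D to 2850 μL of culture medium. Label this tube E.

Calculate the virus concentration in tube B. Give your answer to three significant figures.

91.4 PFU/mL

Step 1: 20 μL brought to 200 μL → factor 200/20 = 10
Step 2: 0.18 mL brought to 19.7 mL → factor 19.7/0.18 = 109.44
Dilution factor through tube B = 10 × 109.44 = 1094.4
[tube B] = 1.00 × 10^5 PFU/mL / 1094.4 = 91.4 PFU/mL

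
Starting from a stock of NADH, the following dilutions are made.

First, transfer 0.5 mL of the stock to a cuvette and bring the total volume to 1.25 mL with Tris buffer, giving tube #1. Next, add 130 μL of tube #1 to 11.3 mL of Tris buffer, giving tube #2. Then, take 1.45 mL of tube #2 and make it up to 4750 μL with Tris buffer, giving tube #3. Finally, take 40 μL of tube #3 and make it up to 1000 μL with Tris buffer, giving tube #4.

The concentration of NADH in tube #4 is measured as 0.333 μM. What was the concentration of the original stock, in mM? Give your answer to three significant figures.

Step 1: 0.5 mL brought to 1.25 mL → factor 1.25/0.5 = 2.5
Step 2: 130 μL + 11.3 mL = 11430 μL total → factor 11430/130 = 87.923
Step 3: 1.45 mL brought to 4750 μL → factor 4.75/1.45 = 3.2759
Step 4: 40 μL brought to 1000 μL → factor 1000/40 = 25
Overall dilution factor = 2.5 × 87.923 × 3.2759 × 25 = 18001
Stock = 0.333 μM × 18001 = 5994 μM = 5.99 mM

5.99 mM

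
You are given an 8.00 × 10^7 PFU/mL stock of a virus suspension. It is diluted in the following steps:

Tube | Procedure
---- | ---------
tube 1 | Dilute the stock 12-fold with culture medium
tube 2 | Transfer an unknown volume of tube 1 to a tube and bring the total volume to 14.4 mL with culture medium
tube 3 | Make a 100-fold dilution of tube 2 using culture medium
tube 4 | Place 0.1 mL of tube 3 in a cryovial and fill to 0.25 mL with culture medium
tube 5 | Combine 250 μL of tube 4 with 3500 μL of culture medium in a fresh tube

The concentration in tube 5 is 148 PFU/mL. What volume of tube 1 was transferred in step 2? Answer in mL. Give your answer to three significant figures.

1.20 mL

Step 1: 12-fold → factor 12
Step 2: v brought to 14.4 mL → factor = 14.4 mL/v
Step 3: 100-fold → factor 100
Step 4: 0.1 mL brought to 0.25 mL → factor 0.25/0.1 = 2.5
Step 5: 250 μL + 3500 μL = 3750 μL total → factor 3750/250 = 15
Product of known-step factors = 45000
Overall factor = 8.00 × 10^7 PFU/mL / (148 PFU/mL) = 5.4054 × 10^5
Step-2 factor = 5.4054 × 10^5 / 45000 = 12.012
v = 14.4 mL / 12.012 = 1.20 mL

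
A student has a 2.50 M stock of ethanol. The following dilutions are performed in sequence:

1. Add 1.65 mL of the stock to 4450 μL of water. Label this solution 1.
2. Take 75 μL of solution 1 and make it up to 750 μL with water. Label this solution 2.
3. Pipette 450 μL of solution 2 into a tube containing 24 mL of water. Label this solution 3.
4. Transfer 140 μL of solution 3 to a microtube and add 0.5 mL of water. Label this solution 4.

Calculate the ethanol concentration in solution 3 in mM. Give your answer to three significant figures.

Step 1: 1.65 mL + 4450 μL = 6.1 mL total → factor 6.1/1.65 = 3.697
Step 2: 75 μL brought to 750 μL → factor 750/75 = 10
Step 3: 450 μL + 24 mL = 24450 μL total → factor 24450/450 = 54.333
Dilution factor through solution 3 = 3.697 × 10 × 54.333 = 2008.7
[solution 3] = 2.50 M / 2008.7 = 0.001245 M = 1.24 mM

1.24 mM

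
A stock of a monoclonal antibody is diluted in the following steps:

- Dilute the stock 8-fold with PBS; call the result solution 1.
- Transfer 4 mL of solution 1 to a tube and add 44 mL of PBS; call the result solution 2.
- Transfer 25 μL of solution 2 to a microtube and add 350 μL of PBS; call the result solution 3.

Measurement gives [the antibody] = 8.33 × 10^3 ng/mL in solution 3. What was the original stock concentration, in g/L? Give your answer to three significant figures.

Step 1: 8-fold → factor 8
Step 2: 4 mL + 44 mL = 48 mL total → factor 48/4 = 12
Step 3: 25 μL + 350 μL = 375 μL total → factor 375/25 = 15
Overall dilution factor = 8 × 12 × 15 = 1440
Stock = 8.33 × 10^3 ng/mL × 1440 = 1.200 × 10^7 ng/mL = 12.0 g/L

12.0 g/L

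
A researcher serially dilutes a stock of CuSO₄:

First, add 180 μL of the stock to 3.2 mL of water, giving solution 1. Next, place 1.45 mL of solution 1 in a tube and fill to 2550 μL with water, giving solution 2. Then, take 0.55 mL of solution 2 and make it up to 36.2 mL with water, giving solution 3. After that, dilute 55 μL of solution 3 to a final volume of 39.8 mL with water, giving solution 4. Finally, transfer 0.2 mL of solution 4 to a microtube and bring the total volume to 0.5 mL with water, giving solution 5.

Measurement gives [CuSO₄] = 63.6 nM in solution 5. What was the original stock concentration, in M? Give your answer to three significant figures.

0.250 M

Step 1: 180 μL + 3.2 mL = 3380 μL total → factor 3380/180 = 18.778
Step 2: 1.45 mL brought to 2550 μL → factor 2.55/1.45 = 1.7586
Step 3: 0.55 mL brought to 36.2 mL → factor 36.2/0.55 = 65.818
Step 4: 55 μL brought to 39.8 mL → factor 39800/55 = 723.64
Step 5: 0.2 mL brought to 0.5 mL → factor 0.5/0.2 = 2.5
Overall dilution factor = 18.778 × 1.7586 × 65.818 × 723.64 × 2.5 = 3.9321 × 10^6
Stock = 63.6 nM × 3.9321 × 10^6 = 2.501 × 10^8 nM = 0.250 M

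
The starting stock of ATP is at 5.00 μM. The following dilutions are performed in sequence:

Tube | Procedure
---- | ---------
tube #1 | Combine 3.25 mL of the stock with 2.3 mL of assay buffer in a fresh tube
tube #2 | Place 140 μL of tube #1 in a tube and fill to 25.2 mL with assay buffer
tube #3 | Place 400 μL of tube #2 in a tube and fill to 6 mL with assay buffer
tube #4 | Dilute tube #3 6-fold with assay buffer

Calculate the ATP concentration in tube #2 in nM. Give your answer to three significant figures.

16.3 nM

Step 1: 3.25 mL + 2.3 mL = 5.55 mL total → factor 5.55/3.25 = 1.7077
Step 2: 140 μL brought to 25.2 mL → factor 25200/140 = 180
Dilution factor through tube #2 = 1.7077 × 180 = 307.38
[tube #2] = 5.00 μM / 307.38 = 0.01627 μM = 16.3 nM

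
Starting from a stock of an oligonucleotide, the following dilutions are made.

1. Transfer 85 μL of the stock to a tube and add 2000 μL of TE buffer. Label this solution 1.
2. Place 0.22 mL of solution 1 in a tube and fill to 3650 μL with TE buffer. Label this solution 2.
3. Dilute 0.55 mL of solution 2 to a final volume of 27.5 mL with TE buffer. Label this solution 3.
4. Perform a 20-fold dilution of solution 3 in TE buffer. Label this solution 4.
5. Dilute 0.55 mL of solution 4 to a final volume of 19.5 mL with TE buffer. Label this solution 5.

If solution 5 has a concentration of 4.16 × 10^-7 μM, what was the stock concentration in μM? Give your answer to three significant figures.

6.00 μM

Step 1: 85 μL + 2000 μL = 2085 μL total → factor 2085/85 = 24.529
Step 2: 0.22 mL brought to 3650 μL → factor 3.65/0.22 = 16.591
Step 3: 0.55 mL brought to 27.5 mL → factor 27.5/0.55 = 50
Step 4: 20-fold → factor 20
Step 5: 0.55 mL brought to 19.5 mL → factor 19.5/0.55 = 35.455
Overall dilution factor = 24.529 × 16.591 × 50 × 20 × 35.455 = 1.4429 × 10^7
Stock = 4.16 × 10^-7 μM × 1.4429 × 10^7 = 6.00 μM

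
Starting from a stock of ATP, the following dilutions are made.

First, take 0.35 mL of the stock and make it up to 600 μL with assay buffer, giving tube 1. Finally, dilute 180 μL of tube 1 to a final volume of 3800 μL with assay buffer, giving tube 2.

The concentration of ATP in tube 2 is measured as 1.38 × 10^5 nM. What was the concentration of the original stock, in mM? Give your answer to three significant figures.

4.99 mM

Step 1: 0.35 mL brought to 600 μL → factor 0.6/0.35 = 1.7143
Step 2: 180 μL brought to 3800 μL → factor 3800/180 = 21.111
Overall dilution factor = 1.7143 × 21.111 = 36.19
Stock = 1.38 × 10^5 nM × 36.19 = 4.994 × 10^6 nM = 4.99 mM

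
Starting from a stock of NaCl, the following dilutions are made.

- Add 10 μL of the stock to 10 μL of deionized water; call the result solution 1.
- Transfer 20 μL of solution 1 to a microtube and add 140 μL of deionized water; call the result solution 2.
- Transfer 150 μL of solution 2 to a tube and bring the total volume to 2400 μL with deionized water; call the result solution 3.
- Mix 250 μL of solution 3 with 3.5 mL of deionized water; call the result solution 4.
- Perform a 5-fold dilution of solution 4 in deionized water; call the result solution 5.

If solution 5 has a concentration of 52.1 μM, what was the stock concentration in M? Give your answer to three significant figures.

Step 1: 10 μL + 10 μL = 20 μL total → factor 20/10 = 2
Step 2: 20 μL + 140 μL = 160 μL total → factor 160/20 = 8
Step 3: 150 μL brought to 2400 μL → factor 2400/150 = 16
Step 4: 250 μL + 3.5 mL = 3750 μL total → factor 3750/250 = 15
Step 5: 5-fold → factor 5
Overall dilution factor = 2 × 8 × 16 × 15 × 5 = 19200
Stock = 52.1 μM × 19200 = 1.000 × 10^6 μM = 1.00 M

1.00 M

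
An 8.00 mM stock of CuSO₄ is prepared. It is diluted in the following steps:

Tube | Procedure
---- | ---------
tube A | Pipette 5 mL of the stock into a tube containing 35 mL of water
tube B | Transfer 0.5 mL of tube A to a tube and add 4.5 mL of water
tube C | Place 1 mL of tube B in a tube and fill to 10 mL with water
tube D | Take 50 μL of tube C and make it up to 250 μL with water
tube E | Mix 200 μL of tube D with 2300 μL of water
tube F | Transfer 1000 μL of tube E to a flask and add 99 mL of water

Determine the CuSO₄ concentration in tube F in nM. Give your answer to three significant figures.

1.60 nM

Step 1: 5 mL + 35 mL = 40 mL total → factor 40/5 = 8
Step 2: 0.5 mL + 4.5 mL = 5 mL total → factor 5/0.5 = 10
Step 3: 1 mL brought to 10 mL → factor 10/1 = 10
Step 4: 50 μL brought to 250 μL → factor 250/50 = 5
Step 5: 200 μL + 2300 μL = 2500 μL total → factor 2500/200 = 12.5
Step 6: 1000 μL + 99 mL = 1 × 10^5 μL total → factor 1 × 10^5/1000 = 100
Overall dilution factor = 8 × 10 × 10 × 5 × 12.5 × 100 = 5 × 10^6
Final = 8.00 mM / 5 × 10^6 = 1.600 × 10^-6 mM = 1.60 nM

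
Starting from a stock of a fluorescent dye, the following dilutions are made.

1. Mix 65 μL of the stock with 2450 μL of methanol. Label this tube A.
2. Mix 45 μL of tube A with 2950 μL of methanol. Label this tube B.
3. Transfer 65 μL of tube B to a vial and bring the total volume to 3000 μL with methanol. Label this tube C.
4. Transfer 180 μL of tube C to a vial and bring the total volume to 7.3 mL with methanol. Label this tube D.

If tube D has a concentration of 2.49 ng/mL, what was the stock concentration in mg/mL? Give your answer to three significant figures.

12.0 mg/mL

Step 1: 65 μL + 2450 μL = 2515 μL total → factor 2515/65 = 38.692
Step 2: 45 μL + 2950 μL = 2995 μL total → factor 2995/45 = 66.556
Step 3: 65 μL brought to 3000 μL → factor 3000/65 = 46.154
Step 4: 180 μL brought to 7.3 mL → factor 7300/180 = 40.556
Overall dilution factor = 38.692 × 66.556 × 46.154 × 40.556 = 4.8202 × 10^6
Stock = 2.49 ng/mL × 4.8202 × 10^6 = 1.200 × 10^7 ng/mL = 12.0 mg/mL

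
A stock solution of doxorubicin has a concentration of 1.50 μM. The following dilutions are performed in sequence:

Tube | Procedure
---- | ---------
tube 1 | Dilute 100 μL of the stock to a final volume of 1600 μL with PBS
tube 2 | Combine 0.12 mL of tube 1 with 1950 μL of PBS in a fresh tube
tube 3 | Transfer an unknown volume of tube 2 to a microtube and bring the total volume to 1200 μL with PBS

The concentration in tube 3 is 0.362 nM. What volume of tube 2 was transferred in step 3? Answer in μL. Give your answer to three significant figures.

79.9 μL

Step 1: 100 μL brought to 1600 μL → factor 1600/100 = 16
Step 2: 0.12 mL + 1950 μL = 2.07 mL total → factor 2.07/0.12 = 17.25
Step 3: v brought to 1200 μL → factor = 1200 μL/v
Product of known-step factors = 276
Overall factor = 1.50 μM / (0.362 nM) = 4143.6
Step-3 factor = 4143.6 / 276 = 15.013
v = 1200 μL / 15.013 = 79.9 μL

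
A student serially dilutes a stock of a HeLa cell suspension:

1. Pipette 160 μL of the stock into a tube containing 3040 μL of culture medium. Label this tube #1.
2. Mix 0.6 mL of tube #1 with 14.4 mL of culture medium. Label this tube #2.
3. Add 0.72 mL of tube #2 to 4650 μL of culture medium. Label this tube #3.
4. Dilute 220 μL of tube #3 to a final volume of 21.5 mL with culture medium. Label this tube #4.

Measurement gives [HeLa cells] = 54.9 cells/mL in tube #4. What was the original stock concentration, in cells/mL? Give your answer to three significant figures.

2.00 × 10^7 cells/mL

Step 1: 160 μL + 3040 μL = 3200 μL total → factor 3200/160 = 20
Step 2: 0.6 mL + 14.4 mL = 15 mL total → factor 15/0.6 = 25
Step 3: 0.72 mL + 4650 μL = 5.37 mL total → factor 5.37/0.72 = 7.4583
Step 4: 220 μL brought to 21.5 mL → factor 21500/220 = 97.727
Overall dilution factor = 20 × 25 × 7.4583 × 97.727 = 3.6444 × 10^5
Stock = 54.9 cells/mL × 3.6444 × 10^5 = 2.00 × 10^7 cells/mL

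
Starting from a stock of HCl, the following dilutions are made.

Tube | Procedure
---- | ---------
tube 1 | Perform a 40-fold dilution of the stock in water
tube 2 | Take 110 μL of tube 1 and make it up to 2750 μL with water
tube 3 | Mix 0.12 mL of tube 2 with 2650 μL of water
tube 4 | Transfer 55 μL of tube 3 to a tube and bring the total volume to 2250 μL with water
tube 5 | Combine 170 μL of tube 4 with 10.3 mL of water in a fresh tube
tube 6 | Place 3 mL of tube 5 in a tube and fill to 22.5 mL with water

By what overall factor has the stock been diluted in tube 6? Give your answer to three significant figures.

4.36 × 10^8

Step 1: 40-fold → factor 40
Step 2: 110 μL brought to 2750 μL → factor 2750/110 = 25
Step 3: 0.12 mL + 2650 μL = 2.77 mL total → factor 2.77/0.12 = 23.083
Step 4: 55 μL brought to 2250 μL → factor 2250/55 = 40.909
Step 5: 170 μL + 10.3 mL = 10470 μL total → factor 10470/170 = 61.588
Step 6: 3 mL brought to 22.5 mL → factor 22.5/3 = 7.5
Overall dilution factor = 40 × 25 × 23.083 × 40.909 × 61.588 × 7.5 = 4.3619 × 10^8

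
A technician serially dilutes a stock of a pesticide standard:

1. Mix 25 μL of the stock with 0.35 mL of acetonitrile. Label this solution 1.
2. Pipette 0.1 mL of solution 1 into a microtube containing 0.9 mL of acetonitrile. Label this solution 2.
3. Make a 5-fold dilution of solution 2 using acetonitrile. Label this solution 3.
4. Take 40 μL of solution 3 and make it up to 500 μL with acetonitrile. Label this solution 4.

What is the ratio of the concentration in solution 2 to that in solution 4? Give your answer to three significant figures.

62.5

Step 1: 25 μL + 0.35 mL = 375 μL total → factor 375/25 = 15
Step 2: 0.1 mL + 0.9 mL = 1 mL total → factor 1/0.1 = 10
Step 3: 5-fold → factor 5
Step 4: 40 μL brought to 500 μL → factor 500/40 = 12.5
Dilution factor to solution 2 = 150; to solution 4 = 9375
[solution 2]/[solution 4] = (factor to solution 4)/(factor to solution 2) = 9375/150 = 62.5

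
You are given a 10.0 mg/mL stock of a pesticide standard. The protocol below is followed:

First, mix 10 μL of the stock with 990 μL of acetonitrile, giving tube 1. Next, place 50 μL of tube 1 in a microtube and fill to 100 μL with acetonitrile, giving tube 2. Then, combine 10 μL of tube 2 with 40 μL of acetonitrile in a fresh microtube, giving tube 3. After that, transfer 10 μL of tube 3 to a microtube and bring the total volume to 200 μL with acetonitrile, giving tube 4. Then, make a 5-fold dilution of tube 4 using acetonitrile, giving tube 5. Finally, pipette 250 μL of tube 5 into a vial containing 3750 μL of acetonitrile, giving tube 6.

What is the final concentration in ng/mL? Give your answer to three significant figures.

Step 1: 10 μL + 990 μL = 1000 μL total → factor 1000/10 = 100
Step 2: 50 μL brought to 100 μL → factor 100/50 = 2
Step 3: 10 μL + 40 μL = 50 μL total → factor 50/10 = 5
Step 4: 10 μL brought to 200 μL → factor 200/10 = 20
Step 5: 5-fold → factor 5
Step 6: 250 μL + 3750 μL = 4000 μL total → factor 4000/250 = 16
Overall dilution factor = 100 × 2 × 5 × 20 × 5 × 16 = 1.6 × 10^6
Final = 10.0 mg/mL / 1.6 × 10^6 = 6.250 × 10^-6 mg/mL = 6.25 ng/mL

6.25 ng/mL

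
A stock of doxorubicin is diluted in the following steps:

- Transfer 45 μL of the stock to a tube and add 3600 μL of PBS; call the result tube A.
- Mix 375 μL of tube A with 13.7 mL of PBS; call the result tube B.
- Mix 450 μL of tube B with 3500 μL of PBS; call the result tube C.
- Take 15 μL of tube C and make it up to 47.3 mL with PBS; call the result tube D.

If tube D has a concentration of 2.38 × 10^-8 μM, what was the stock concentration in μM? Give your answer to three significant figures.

Step 1: 45 μL + 3600 μL = 3645 μL total → factor 3645/45 = 81
Step 2: 375 μL + 13.7 mL = 14075 μL total → factor 14075/375 = 37.533
Step 3: 450 μL + 3500 μL = 3950 μL total → factor 3950/450 = 8.7778
Step 4: 15 μL brought to 47.3 mL → factor 47300/15 = 3153.3
Overall dilution factor = 81 × 37.533 × 8.7778 × 3153.3 = 8.415 × 10^7
Stock = 2.38 × 10^-8 μM × 8.415 × 10^7 = 2.00 μM

2.00 μM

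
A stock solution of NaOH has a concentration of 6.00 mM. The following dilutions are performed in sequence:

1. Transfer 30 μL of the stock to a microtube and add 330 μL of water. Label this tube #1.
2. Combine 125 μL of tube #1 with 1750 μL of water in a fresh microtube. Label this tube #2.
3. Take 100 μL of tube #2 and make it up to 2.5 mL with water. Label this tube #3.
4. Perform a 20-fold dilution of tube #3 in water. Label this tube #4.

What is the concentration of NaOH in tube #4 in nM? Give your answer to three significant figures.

Step 1: 30 μL + 330 μL = 360 μL total → factor 360/30 = 12
Step 2: 125 μL + 1750 μL = 1875 μL total → factor 1875/125 = 15
Step 3: 100 μL brought to 2.5 mL → factor 2500/100 = 25
Step 4: 20-fold → factor 20
Overall dilution factor = 12 × 15 × 25 × 20 = 90000
Final = 6.00 mM / 90000 = 6.667 × 10^-5 mM = 66.7 nM

66.7 nM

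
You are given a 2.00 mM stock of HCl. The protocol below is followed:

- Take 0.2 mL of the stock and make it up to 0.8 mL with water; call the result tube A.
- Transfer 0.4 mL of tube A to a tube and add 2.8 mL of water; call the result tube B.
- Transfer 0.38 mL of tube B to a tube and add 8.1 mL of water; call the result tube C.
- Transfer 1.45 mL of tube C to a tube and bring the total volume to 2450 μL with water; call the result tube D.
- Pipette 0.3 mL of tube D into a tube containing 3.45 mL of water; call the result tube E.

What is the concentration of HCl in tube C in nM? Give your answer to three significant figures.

2.80 × 10^3 nM

Step 1: 0.2 mL brought to 0.8 mL → factor 0.8/0.2 = 4
Step 2: 0.4 mL + 2.8 mL = 3.2 mL total → factor 3.2/0.4 = 8
Step 3: 0.38 mL + 8.1 mL = 8.48 mL total → factor 8.48/0.38 = 22.316
Dilution factor through tube C = 4 × 8 × 22.316 = 714.11
[tube C] = 2.00 mM / 714.11 = 0.002801 mM = 2.80 × 10^3 nM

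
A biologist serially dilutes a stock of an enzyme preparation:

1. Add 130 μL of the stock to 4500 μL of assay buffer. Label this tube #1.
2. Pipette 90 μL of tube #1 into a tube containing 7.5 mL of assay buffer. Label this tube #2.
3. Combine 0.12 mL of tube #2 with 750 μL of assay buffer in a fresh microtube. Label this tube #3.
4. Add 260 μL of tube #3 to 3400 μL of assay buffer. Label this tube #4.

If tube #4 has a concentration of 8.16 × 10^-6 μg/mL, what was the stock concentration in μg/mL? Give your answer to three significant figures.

2.50 μg/mL

Step 1: 130 μL + 4500 μL = 4630 μL total → factor 4630/130 = 35.615
Step 2: 90 μL + 7.5 mL = 7590 μL total → factor 7590/90 = 84.333
Step 3: 0.12 mL + 750 μL = 0.87 mL total → factor 0.87/0.12 = 7.25
Step 4: 260 μL + 3400 μL = 3660 μL total → factor 3660/260 = 14.077
Overall dilution factor = 35.615 × 84.333 × 7.25 × 14.077 = 3.0654 × 10^5
Stock = 8.16 × 10^-6 μg/mL × 3.0654 × 10^5 = 2.50 μg/mL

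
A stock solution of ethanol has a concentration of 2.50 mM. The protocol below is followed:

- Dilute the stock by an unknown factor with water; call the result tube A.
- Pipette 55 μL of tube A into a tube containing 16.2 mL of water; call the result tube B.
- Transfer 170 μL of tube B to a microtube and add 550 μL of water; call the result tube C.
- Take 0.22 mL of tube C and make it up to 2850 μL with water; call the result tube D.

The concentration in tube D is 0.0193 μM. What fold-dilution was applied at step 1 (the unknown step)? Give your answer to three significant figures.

7.99-fold

Step 1: unknown factor x
Step 2: 55 μL + 16.2 mL = 16255 μL total → factor 16255/55 = 295.55
Step 3: 170 μL + 550 μL = 720 μL total → factor 720/170 = 4.2353
Step 4: 0.22 mL brought to 2850 μL → factor 2.85/0.22 = 12.955
Product of known-step factors = 16215
Overall factor = 2.50 mM / (0.0193 μM) = 1.2953 × 10^5
x = 1.2953 × 10^5 / 16215 = 7.99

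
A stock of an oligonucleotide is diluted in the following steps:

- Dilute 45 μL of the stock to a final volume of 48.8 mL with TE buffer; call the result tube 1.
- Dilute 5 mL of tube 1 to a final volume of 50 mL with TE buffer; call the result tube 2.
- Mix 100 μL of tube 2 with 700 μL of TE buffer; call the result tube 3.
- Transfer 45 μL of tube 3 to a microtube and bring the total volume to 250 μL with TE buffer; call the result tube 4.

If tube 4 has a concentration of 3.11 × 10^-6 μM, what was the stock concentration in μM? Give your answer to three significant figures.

1.50 μM

Step 1: 45 μL brought to 48.8 mL → factor 48800/45 = 1084.4
Step 2: 5 mL brought to 50 mL → factor 50/5 = 10
Step 3: 100 μL + 700 μL = 800 μL total → factor 800/100 = 8
Step 4: 45 μL brought to 250 μL → factor 250/45 = 5.5556
Overall dilution factor = 1084.4 × 10 × 8 × 5.5556 = 4.8198 × 10^5
Stock = 3.11 × 10^-6 μM × 4.8198 × 10^5 = 1.50 μM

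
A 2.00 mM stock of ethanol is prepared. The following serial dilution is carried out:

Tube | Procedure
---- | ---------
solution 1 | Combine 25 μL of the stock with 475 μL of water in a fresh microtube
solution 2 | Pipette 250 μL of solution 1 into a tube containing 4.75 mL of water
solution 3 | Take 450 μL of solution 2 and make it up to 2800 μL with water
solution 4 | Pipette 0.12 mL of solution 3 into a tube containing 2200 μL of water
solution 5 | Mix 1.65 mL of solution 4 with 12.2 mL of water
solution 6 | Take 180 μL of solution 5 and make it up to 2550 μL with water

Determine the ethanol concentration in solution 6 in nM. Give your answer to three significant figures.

0.350 nM

Step 1: 25 μL + 475 μL = 500 μL total → factor 500/25 = 20
Step 2: 250 μL + 4.75 mL = 5000 μL total → factor 5000/250 = 20
Step 3: 450 μL brought to 2800 μL → factor 2800/450 = 6.2222
Step 4: 0.12 mL + 2200 μL = 2.32 mL total → factor 2.32/0.12 = 19.333
Step 5: 1.65 mL + 12.2 mL = 13.85 mL total → factor 13.85/1.65 = 8.3939
Step 6: 180 μL brought to 2550 μL → factor 2550/180 = 14.167
Overall dilution factor = 20 × 20 × 6.2222 × 19.333 × 8.3939 × 14.167 = 5.722 × 10^6
Final = 2.00 mM / 5.722 × 10^6 = 3.495 × 10^-7 mM = 0.350 nM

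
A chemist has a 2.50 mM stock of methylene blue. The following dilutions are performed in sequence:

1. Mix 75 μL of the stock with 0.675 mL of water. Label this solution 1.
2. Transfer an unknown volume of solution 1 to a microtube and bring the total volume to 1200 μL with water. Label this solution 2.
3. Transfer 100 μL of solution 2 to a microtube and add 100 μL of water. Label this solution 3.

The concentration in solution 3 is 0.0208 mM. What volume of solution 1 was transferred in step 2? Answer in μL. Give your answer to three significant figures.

200 μL

Step 1: 75 μL + 0.675 mL = 750 μL total → factor 750/75 = 10
Step 2: v brought to 1200 μL → factor = 1200 μL/v
Step 3: 100 μL + 100 μL = 200 μL total → factor 200/100 = 2
Product of known-step factors = 20
Overall factor = 2.50 mM / (0.0208 mM) = 120.19
Step-2 factor = 120.19 / 20 = 6.0096
v = 1200 μL / 6.0096 = 200 μL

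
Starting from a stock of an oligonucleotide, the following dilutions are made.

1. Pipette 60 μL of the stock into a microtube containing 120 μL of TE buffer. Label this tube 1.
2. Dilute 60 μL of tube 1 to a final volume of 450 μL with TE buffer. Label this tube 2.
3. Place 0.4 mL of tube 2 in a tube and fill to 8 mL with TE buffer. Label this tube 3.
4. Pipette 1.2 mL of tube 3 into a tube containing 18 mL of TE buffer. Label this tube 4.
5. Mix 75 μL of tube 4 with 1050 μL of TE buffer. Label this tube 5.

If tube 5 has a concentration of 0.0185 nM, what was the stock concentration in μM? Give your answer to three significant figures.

Step 1: 60 μL + 120 μL = 180 μL total → factor 180/60 = 3
Step 2: 60 μL brought to 450 μL → factor 450/60 = 7.5
Step 3: 0.4 mL brought to 8 mL → factor 8/0.4 = 20
Step 4: 1.2 mL + 18 mL = 19.2 mL total → factor 19.2/1.2 = 16
Step 5: 75 μL + 1050 μL = 1125 μL total → factor 1125/75 = 15
Overall dilution factor = 3 × 7.5 × 20 × 16 × 15 = 1.08 × 10^5
Stock = 0.0185 nM × 1.08 × 10^5 = 1998 nM = 2.00 μM

2.00 μM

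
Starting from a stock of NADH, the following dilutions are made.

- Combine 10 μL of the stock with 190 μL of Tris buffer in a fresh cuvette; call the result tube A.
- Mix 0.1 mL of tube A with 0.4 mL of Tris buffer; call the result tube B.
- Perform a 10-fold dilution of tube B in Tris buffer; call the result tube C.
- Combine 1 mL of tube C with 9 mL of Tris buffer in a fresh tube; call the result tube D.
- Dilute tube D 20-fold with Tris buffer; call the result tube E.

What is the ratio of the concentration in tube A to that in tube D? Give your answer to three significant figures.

Step 1: 10 μL + 190 μL = 200 μL total → factor 200/10 = 20
Step 2: 0.1 mL + 0.4 mL = 0.5 mL total → factor 0.5/0.1 = 5
Step 3: 10-fold → factor 10
Step 4: 1 mL + 9 mL = 10 mL total → factor 10/1 = 10
Dilution factor to tube A = 20; to tube D = 10000
[tube A]/[tube D] = (factor to tube D)/(factor to tube A) = 10000/20 = 500

500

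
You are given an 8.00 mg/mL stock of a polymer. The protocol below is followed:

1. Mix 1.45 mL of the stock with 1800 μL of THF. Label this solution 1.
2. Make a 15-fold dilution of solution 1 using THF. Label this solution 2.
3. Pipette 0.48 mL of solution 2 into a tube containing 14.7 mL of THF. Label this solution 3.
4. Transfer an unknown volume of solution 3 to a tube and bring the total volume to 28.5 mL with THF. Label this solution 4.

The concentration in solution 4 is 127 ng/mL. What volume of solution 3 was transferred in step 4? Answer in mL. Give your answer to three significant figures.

0.481 mL

Step 1: 1.45 mL + 1800 μL = 3.25 mL total → factor 3.25/1.45 = 2.2414
Step 2: 15-fold → factor 15
Step 3: 0.48 mL + 14.7 mL = 15.18 mL total → factor 15.18/0.48 = 31.625
Step 4: v brought to 28.5 mL → factor = 28.5 mL/v
Product of known-step factors = 1063.3
Overall factor = 8.00 mg/mL / (127 ng/mL) = 62992
Step-4 factor = 62992 / 1063.3 = 59.245
v = 28.5 mL / 59.245 = 0.481 mL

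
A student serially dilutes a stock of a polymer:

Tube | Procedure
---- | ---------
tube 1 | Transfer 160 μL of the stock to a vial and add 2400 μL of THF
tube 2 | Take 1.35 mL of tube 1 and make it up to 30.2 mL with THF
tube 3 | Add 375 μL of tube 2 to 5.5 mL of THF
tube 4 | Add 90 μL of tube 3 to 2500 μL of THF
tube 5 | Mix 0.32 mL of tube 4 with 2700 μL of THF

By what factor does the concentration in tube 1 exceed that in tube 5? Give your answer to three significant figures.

9.52 × 10^4

Step 1: 160 μL + 2400 μL = 2560 μL total → factor 2560/160 = 16
Step 2: 1.35 mL brought to 30.2 mL → factor 30.2/1.35 = 22.37
Step 3: 375 μL + 5.5 mL = 5875 μL total → factor 5875/375 = 15.667
Step 4: 90 μL + 2500 μL = 2590 μL total → factor 2590/90 = 28.778
Step 5: 0.32 mL + 2700 μL = 3.02 mL total → factor 3.02/0.32 = 9.4375
Dilution factor to tube 1 = 16; to tube 5 = 1.5229 × 10^6
[tube 1]/[tube 5] = (factor to tube 5)/(factor to tube 1) = 1.5229 × 10^6/16 = 9.52 × 10^4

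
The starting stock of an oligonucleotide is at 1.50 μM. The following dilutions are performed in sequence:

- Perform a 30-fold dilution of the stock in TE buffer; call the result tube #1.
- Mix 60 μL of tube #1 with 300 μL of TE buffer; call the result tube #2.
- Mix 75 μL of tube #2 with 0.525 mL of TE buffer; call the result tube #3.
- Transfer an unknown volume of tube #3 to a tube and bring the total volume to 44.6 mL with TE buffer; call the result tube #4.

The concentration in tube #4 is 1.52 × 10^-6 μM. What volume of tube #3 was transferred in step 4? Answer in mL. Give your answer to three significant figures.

Step 1: 30-fold → factor 30
Step 2: 60 μL + 300 μL = 360 μL total → factor 360/60 = 6
Step 3: 75 μL + 0.525 mL = 600 μL total → factor 600/75 = 8
Step 4: v brought to 44.6 mL → factor = 44.6 mL/v
Product of known-step factors = 1440
Overall factor = 1.50 μM / (1.52 × 10^-6 μM) = 9.8684 × 10^5
Step-4 factor = 9.8684 × 10^5 / 1440 = 685.31
v = 44.6 mL / 685.31 = 0.0651 mL

0.0651 mL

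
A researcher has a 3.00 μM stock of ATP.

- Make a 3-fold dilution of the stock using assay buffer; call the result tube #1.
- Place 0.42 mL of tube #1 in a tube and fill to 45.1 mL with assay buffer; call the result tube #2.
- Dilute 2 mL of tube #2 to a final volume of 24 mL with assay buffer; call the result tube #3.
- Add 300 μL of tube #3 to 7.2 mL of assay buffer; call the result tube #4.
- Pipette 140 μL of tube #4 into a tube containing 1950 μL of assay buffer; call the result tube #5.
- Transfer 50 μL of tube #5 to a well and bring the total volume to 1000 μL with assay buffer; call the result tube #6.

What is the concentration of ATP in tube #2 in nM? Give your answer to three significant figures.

9.31 nM

Step 1: 3-fold → factor 3
Step 2: 0.42 mL brought to 45.1 mL → factor 45.1/0.42 = 107.38
Dilution factor through tube #2 = 3 × 107.38 = 322.14
[tube #2] = 3.00 μM / 322.14 = 0.009313 μM = 9.31 nM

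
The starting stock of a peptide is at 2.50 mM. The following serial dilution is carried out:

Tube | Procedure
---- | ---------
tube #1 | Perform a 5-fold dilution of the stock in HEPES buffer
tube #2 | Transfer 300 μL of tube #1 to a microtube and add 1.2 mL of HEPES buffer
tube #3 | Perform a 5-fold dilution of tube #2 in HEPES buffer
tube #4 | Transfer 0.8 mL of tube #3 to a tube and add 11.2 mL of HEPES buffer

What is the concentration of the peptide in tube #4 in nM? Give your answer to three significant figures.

1.33 × 10^3 nM

Step 1: 5-fold → factor 5
Step 2: 300 μL + 1.2 mL = 1500 μL total → factor 1500/300 = 5
Step 3: 5-fold → factor 5
Step 4: 0.8 mL + 11.2 mL = 12 mL total → factor 12/0.8 = 15
Overall dilution factor = 5 × 5 × 5 × 15 = 1875
Final = 2.50 mM / 1875 = 0.001333 mM = 1.33 × 10^3 nM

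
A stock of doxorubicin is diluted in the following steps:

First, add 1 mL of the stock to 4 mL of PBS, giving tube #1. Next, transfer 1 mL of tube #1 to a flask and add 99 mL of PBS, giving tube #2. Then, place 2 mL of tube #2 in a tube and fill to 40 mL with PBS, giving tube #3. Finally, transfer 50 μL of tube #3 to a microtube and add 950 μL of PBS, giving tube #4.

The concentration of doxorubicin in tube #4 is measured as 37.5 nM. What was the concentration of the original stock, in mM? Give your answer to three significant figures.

Step 1: 1 mL + 4 mL = 5 mL total → factor 5/1 = 5
Step 2: 1 mL + 99 mL = 100 mL total → factor 100/1 = 100
Step 3: 2 mL brought to 40 mL → factor 40/2 = 20
Step 4: 50 μL + 950 μL = 1000 μL total → factor 1000/50 = 20
Overall dilution factor = 5 × 100 × 20 × 20 = 2 × 10^5
Stock = 37.5 nM × 2 × 10^5 = 7.500 × 10^6 nM = 7.50 mM

7.50 mM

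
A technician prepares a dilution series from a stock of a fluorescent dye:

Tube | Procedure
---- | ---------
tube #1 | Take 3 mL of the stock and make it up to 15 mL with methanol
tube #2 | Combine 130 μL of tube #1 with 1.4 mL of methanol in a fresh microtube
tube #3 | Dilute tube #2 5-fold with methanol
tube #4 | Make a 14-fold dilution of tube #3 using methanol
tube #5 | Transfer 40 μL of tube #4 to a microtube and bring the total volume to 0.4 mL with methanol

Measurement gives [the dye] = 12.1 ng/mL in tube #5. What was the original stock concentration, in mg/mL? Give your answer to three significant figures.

0.498 mg/mL

Step 1: 3 mL brought to 15 mL → factor 15/3 = 5
Step 2: 130 μL + 1.4 mL = 1530 μL total → factor 1530/130 = 11.769
Step 3: 5-fold → factor 5
Step 4: 14-fold → factor 14
Step 5: 40 μL brought to 0.4 mL → factor 400/40 = 10
Overall dilution factor = 5 × 11.769 × 5 × 14 × 10 = 41192
Stock = 12.1 ng/mL × 41192 = 4.984 × 10^5 ng/mL = 0.498 mg/mL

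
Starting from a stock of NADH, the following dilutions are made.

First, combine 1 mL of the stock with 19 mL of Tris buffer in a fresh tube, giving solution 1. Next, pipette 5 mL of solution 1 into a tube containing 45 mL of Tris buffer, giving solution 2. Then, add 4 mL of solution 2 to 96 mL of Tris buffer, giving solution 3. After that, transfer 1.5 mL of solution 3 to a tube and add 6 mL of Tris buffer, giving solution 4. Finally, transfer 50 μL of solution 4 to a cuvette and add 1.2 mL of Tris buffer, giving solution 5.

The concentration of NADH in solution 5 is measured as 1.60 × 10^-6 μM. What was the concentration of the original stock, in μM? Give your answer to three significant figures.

Step 1: 1 mL + 19 mL = 20 mL total → factor 20/1 = 20
Step 2: 5 mL + 45 mL = 50 mL total → factor 50/5 = 10
Step 3: 4 mL + 96 mL = 100 mL total → factor 100/4 = 25
Step 4: 1.5 mL + 6 mL = 7.5 mL total → factor 7.5/1.5 = 5
Step 5: 50 μL + 1.2 mL = 1250 μL total → factor 1250/50 = 25
Overall dilution factor = 20 × 10 × 25 × 5 × 25 = 6.25 × 10^5
Stock = 1.60 × 10^-6 μM × 6.25 × 10^5 = 1.00 μM

1.00 μM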